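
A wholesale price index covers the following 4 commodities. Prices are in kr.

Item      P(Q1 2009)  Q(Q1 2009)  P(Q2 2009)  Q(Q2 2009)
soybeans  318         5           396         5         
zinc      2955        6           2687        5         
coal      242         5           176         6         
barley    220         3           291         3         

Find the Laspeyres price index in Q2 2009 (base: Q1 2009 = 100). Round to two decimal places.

Laspeyres price index uses base-period quantities as weights.
ΣP(Q2 2009)·Q(Q1 2009) = 396×5 + 2687×6 + 176×5 + 291×3 = 1980 + 16122 + 880 + 873 = 19855
ΣP(Q1 2009)·Q(Q1 2009) = 318×5 + 2955×6 + 242×5 + 220×3 = 1590 + 17730 + 1210 + 660 = 21190
Index = 19855 / 21190 × 100 = 93.6999

93.70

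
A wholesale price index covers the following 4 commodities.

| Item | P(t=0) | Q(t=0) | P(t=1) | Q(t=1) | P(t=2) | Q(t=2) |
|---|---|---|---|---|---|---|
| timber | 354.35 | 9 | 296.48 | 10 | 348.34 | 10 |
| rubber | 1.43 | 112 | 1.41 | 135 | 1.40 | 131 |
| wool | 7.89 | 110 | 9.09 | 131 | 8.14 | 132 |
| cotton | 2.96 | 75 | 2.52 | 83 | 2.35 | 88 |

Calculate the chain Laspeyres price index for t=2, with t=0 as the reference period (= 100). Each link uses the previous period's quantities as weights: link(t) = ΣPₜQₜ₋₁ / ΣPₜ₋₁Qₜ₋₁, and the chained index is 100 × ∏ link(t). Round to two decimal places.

Link t=0→t=1:
ΣP(t=1)Q(t=0) = 296.48×9 + 1.41×112 + 9.09×110 + 2.52×75 = 2668.32 + 157.92 + 999.9 + 189 = 4015.14
ΣP(t=0)Q(t=0) = 354.35×9 + 1.43×112 + 7.89×110 + 2.96×75 = 3189.15 + 160.16 + 867.9 + 222 = 4439.21
link = 4015.14/4439.21 = 0.904472
Link t=1→t=2:
ΣP(t=2)Q(t=1) = 348.34×10 + 1.40×135 + 8.14×131 + 2.35×83 = 3483.4 + 189 + 1066.34 + 195.05 = 4933.79
ΣP(t=1)Q(t=1) = 296.48×10 + 1.41×135 + 9.09×131 + 2.52×83 = 2964.8 + 190.35 + 1190.79 + 209.16 = 4555.1
link = 4933.79/4555.1 = 1.083135
Chained index = 100 × 0.904472 × 1.083135 = 97.9665

97.97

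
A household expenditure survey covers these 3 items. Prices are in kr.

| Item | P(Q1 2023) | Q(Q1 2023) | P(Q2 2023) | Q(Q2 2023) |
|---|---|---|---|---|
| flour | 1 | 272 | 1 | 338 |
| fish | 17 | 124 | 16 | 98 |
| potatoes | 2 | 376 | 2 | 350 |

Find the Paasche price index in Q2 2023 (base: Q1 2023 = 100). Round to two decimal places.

96.38

Paasche price index uses current-period quantities as weights.
ΣP(Q2 2023)·Q(Q2 2023) = 1×338 + 16×98 + 2×350 = 338 + 1568 + 700 = 2606
ΣP(Q1 2023)·Q(Q2 2023) = 1×338 + 17×98 + 2×350 = 338 + 1666 + 700 = 2704
Index = 2606 / 2704 × 100 = 96.3757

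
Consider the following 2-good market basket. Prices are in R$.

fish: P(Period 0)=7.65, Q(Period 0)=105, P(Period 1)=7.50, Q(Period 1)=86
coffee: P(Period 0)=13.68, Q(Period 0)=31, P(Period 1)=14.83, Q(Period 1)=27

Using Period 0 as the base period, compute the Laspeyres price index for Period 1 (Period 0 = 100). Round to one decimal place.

101.6

Laspeyres price index uses base-period quantities as weights.
ΣP(Period 1)·Q(Period 0) = 7.50×105 + 14.83×31 = 787.5 + 459.73 = 1247.23
ΣP(Period 0)·Q(Period 0) = 7.65×105 + 13.68×31 = 803.25 + 424.08 = 1227.33
Index = 1247.23 / 1227.33 × 100 = 101.6214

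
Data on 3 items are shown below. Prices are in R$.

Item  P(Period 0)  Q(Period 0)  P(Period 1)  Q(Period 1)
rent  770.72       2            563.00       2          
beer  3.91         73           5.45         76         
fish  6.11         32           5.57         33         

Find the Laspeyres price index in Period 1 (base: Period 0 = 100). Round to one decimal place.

Laspeyres price index uses base-period quantities as weights.
ΣP(Period 1)·Q(Period 0) = 563.00×2 + 5.45×73 + 5.57×32 = 1126 + 397.85 + 178.24 = 1702.09
ΣP(Period 0)·Q(Period 0) = 770.72×2 + 3.91×73 + 6.11×32 = 1541.44 + 285.43 + 195.52 = 2022.39
Index = 1702.09 / 2022.39 × 100 = 84.1623

84.2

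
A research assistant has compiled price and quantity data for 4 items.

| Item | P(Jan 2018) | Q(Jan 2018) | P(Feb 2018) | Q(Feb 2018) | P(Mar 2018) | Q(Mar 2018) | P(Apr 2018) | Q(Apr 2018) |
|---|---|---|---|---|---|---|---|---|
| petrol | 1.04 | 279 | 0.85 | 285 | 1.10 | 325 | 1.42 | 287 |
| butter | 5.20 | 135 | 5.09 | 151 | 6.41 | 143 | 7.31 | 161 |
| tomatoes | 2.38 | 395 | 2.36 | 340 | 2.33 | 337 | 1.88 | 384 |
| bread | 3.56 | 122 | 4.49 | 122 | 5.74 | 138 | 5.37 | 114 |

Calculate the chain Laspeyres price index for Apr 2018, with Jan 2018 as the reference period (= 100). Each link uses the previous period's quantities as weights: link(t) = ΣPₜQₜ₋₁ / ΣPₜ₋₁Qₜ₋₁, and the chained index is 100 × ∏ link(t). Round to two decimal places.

120.61

Link Jan 2018→Feb 2018:
ΣP(Feb 2018)Q(Jan 2018) = 0.85×279 + 5.09×135 + 2.36×395 + 4.49×122 = 237.15 + 687.15 + 932.2 + 547.78 = 2404.28
ΣP(Jan 2018)Q(Jan 2018) = 1.04×279 + 5.20×135 + 2.38×395 + 3.56×122 = 290.16 + 702 + 940.1 + 434.32 = 2366.58
link = 2404.28/2366.58 = 1.015930
Link Feb 2018→Mar 2018:
ΣP(Mar 2018)Q(Feb 2018) = 1.10×285 + 6.41×151 + 2.33×340 + 5.74×122 = 313.5 + 967.91 + 792.2 + 700.28 = 2773.89
ΣP(Feb 2018)Q(Feb 2018) = 0.85×285 + 5.09×151 + 2.36×340 + 4.49×122 = 242.25 + 768.59 + 802.4 + 547.78 = 2361.02
link = 2773.89/2361.02 = 1.174869
Link Mar 2018→Apr 2018:
ΣP(Apr 2018)Q(Mar 2018) = 1.42×325 + 7.31×143 + 1.88×337 + 5.37×138 = 461.5 + 1045.33 + 633.56 + 741.06 = 2881.45
ΣP(Mar 2018)Q(Mar 2018) = 1.10×325 + 6.41×143 + 2.33×337 + 5.74×138 = 357.5 + 916.63 + 785.21 + 792.12 = 2851.46
link = 2881.45/2851.46 = 1.010517
Chained index = 100 × 1.015930 × 1.174869 × 1.010517 = 120.6139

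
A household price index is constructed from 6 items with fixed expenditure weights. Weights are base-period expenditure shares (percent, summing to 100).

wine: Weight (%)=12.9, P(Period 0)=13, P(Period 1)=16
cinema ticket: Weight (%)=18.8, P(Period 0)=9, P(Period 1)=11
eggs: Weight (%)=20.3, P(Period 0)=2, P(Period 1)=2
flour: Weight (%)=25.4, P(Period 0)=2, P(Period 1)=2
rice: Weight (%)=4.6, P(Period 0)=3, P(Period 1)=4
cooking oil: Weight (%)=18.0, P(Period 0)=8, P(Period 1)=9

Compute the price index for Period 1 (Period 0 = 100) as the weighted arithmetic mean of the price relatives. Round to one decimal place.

110.9

wine: 12.9 × (16/13) = 12.9 × 1.230769 = 15.8769
cinema ticket: 18.8 × (11/9) = 18.8 × 1.222222 = 22.9778
eggs: 20.3 × (2/2) = 20.3 × 1.000000 = 20.3000
flour: 25.4 × (2/2) = 25.4 × 1.000000 = 25.4000
rice: 4.6 × (4/3) = 4.6 × 1.333333 = 6.1333
cooking oil: 18.0 × (9/8) = 18.0 × 1.125000 = 20.2500
Index = Σ wᵢ·(p₁ᵢ/p₀ᵢ) = 15.8769 + 22.9778 + 20.3000 + 25.4000 + 6.1333 + 20.2500 = 110.9380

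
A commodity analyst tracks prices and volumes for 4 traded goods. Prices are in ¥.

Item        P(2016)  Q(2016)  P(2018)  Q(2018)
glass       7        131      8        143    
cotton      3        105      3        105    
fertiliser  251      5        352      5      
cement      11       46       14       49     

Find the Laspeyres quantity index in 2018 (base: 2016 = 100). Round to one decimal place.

Laspeyres quantity index uses base-period prices as weights.
ΣP(2016)·Q(2018) = 7×143 + 3×105 + 251×5 + 11×49 = 1001 + 315 + 1255 + 539 = 3110
ΣP(2016)·Q(2016) = 7×131 + 3×105 + 251×5 + 11×46 = 917 + 315 + 1255 + 506 = 2993
Index = 3110 / 2993 × 100 = 103.9091

103.9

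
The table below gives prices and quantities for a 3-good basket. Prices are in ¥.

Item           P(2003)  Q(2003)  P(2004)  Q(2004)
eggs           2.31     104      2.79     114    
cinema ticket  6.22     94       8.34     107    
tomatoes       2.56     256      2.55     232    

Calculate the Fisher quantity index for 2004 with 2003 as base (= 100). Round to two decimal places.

Laspeyres component (base-period weights):
ΣP(2003)Q(2004) = 2.31×114 + 6.22×107 + 2.56×232 = 263.34 + 665.54 + 593.92 = 1522.8
ΣP(2003)Q(2003) = 2.31×104 + 6.22×94 + 2.56×256 = 240.24 + 584.68 + 655.36 = 1480.28
L = 1522.8 / 1480.28 × 100 = 102.8724
Paasche component (current-period weights):
ΣP(2004)Q(2004) = 2.79×114 + 8.34×107 + 2.55×232 = 318.06 + 892.38 + 591.6 = 1802.04
ΣP(2004)Q(2003) = 2.79×104 + 8.34×94 + 2.55×256 = 290.16 + 783.96 + 652.8 = 1726.92
P = 1802.04 / 1726.92 × 100 = 104.3499
Fisher = √(L × P) = √(102.8724 × 104.3499) = 103.6086

103.61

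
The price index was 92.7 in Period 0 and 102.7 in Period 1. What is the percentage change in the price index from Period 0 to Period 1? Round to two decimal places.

Change = (102.7 − 92.7) / 92.7 × 100
       = 10.0 / 92.7 × 100 = 10.7875%

10.79%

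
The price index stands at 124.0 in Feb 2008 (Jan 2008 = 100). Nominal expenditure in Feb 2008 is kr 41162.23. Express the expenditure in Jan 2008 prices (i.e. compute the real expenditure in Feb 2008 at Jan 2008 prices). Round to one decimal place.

Real = Nominal ÷ (Index/100) = 41162.23 ÷ (124.0/100)
     = 41162.23 ÷ 1.240 = 33195.3468

33195.3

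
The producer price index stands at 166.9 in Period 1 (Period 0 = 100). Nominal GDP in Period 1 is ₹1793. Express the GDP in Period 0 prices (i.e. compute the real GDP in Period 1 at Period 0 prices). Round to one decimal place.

Real = Nominal ÷ (Index/100) = 1793 ÷ (166.9/100)
     = 1793 ÷ 1.669 = 1074.2960

1074.3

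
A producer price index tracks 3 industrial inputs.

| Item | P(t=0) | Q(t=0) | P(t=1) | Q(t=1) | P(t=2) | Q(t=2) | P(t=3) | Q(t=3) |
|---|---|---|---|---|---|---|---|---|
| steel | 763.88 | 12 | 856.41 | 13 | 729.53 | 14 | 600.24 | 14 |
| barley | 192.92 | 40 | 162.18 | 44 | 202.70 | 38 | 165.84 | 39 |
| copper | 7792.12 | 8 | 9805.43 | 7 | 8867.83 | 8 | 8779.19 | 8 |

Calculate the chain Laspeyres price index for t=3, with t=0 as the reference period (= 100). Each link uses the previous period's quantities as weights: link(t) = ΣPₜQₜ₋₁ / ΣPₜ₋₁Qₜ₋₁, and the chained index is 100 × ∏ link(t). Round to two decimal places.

106.38

Link t=0→t=1:
ΣP(t=1)Q(t=0) = 856.41×12 + 162.18×40 + 9805.43×8 = 10276.92 + 6487.2 + 78443.44 = 95207.56
ΣP(t=0)Q(t=0) = 763.88×12 + 192.92×40 + 7792.12×8 = 9166.56 + 7716.8 + 62336.96 = 79220.32
link = 95207.56/79220.32 = 1.201807
Link t=1→t=2:
ΣP(t=2)Q(t=1) = 729.53×13 + 202.70×44 + 8867.83×7 = 9483.89 + 8918.8 + 62074.81 = 80477.5
ΣP(t=1)Q(t=1) = 856.41×13 + 162.18×44 + 9805.43×7 = 11133.33 + 7135.92 + 68638.01 = 86907.26
link = 80477.5/86907.26 = 0.926016
Link t=2→t=3:
ΣP(t=3)Q(t=2) = 600.24×14 + 165.84×38 + 8779.19×8 = 8403.36 + 6301.92 + 70233.52 = 84938.8
ΣP(t=2)Q(t=2) = 729.53×14 + 202.70×38 + 8867.83×8 = 10213.42 + 7702.6 + 70942.64 = 88858.66
link = 84938.8/88858.66 = 0.955887
Chained index = 100 × 1.201807 × 0.926016 × 0.955887 = 106.3799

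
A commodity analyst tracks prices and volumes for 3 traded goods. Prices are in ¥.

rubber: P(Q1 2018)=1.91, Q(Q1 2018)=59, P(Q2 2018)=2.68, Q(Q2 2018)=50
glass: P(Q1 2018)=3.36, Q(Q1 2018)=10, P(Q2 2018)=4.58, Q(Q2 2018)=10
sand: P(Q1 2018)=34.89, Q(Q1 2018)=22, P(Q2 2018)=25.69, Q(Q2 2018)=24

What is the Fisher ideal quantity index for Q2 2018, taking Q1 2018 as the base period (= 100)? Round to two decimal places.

104.64

Laspeyres component (base-period weights):
ΣP(Q1 2018)Q(Q2 2018) = 1.91×50 + 3.36×10 + 34.89×24 = 95.5 + 33.6 + 837.36 = 966.46
ΣP(Q1 2018)Q(Q1 2018) = 1.91×59 + 3.36×10 + 34.89×22 = 112.69 + 33.6 + 767.58 = 913.87
L = 966.46 / 913.87 × 100 = 105.7546
Paasche component (current-period weights):
ΣP(Q2 2018)Q(Q2 2018) = 2.68×50 + 4.58×10 + 25.69×24 = 134 + 45.8 + 616.56 = 796.36
ΣP(Q2 2018)Q(Q1 2018) = 2.68×59 + 4.58×10 + 25.69×22 = 158.12 + 45.8 + 565.18 = 769.1
P = 796.36 / 769.1 × 100 = 103.5444
Fisher = √(L × P) = √(105.7546 × 103.5444) = 104.6437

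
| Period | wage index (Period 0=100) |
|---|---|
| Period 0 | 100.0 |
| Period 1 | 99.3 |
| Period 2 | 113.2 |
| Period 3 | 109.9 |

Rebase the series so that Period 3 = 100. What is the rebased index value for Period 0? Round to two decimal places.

90.99

Rebased(Period 0) = 100.0 / 109.9 × 100 = 90.9918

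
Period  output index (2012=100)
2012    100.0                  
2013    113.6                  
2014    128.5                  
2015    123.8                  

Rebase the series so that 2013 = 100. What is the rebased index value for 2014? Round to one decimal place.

Rebased(2014) = 128.5 / 113.6 × 100 = 113.1162

113.1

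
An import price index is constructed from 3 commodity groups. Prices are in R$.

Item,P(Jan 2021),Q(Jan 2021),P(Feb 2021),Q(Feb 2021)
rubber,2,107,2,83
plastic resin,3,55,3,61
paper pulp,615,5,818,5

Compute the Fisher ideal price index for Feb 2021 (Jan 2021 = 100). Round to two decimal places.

Laspeyres component (base-period weights):
ΣP(Feb 2021)Q(Jan 2021) = 2×107 + 3×55 + 818×5 = 214 + 165 + 4090 = 4469
ΣP(Jan 2021)Q(Jan 2021) = 2×107 + 3×55 + 615×5 = 214 + 165 + 3075 = 3454
L = 4469 / 3454 × 100 = 129.3862
Paasche component (current-period weights):
ΣP(Feb 2021)Q(Feb 2021) = 2×83 + 3×61 + 818×5 = 166 + 183 + 4090 = 4439
ΣP(Jan 2021)Q(Feb 2021) = 2×83 + 3×61 + 615×5 = 166 + 183 + 3075 = 3424
P = 4439 / 3424 × 100 = 129.6437
Fisher = √(L × P) = √(129.3862 × 129.6437) = 129.5149

129.51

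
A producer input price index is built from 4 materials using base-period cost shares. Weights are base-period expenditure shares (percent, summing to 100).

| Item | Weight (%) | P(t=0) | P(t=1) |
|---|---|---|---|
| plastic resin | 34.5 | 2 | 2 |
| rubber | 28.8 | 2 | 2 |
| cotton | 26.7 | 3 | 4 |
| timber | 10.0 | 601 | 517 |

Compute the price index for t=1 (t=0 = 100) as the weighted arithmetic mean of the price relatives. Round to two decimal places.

107.50

plastic resin: 34.5 × (2/2) = 34.5 × 1.000000 = 34.5000
rubber: 28.8 × (2/2) = 28.8 × 1.000000 = 28.8000
cotton: 26.7 × (4/3) = 26.7 × 1.333333 = 35.6000
timber: 10.0 × (517/601) = 10.0 × 0.860233 = 8.6023
Index = Σ wᵢ·(p₁ᵢ/p₀ᵢ) = 34.5000 + 28.8000 + 35.6000 + 8.6023 = 107.5023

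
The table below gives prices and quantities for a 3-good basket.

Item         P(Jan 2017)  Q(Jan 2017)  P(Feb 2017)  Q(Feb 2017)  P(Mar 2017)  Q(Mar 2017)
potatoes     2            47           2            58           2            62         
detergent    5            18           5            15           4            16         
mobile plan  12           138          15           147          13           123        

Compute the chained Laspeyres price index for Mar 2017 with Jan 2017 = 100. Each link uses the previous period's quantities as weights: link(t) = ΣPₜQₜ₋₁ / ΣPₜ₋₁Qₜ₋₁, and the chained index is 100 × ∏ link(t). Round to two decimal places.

Link Jan 2017→Feb 2017:
ΣP(Feb 2017)Q(Jan 2017) = 2×47 + 5×18 + 15×138 = 94 + 90 + 2070 = 2254
ΣP(Jan 2017)Q(Jan 2017) = 2×47 + 5×18 + 12×138 = 94 + 90 + 1656 = 1840
link = 2254/1840 = 1.225000
Link Feb 2017→Mar 2017:
ΣP(Mar 2017)Q(Feb 2017) = 2×58 + 4×15 + 13×147 = 116 + 60 + 1911 = 2087
ΣP(Feb 2017)Q(Feb 2017) = 2×58 + 5×15 + 15×147 = 116 + 75 + 2205 = 2396
link = 2087/2396 = 0.871035
Chained index = 100 × 1.225000 × 0.871035 = 106.7018

106.70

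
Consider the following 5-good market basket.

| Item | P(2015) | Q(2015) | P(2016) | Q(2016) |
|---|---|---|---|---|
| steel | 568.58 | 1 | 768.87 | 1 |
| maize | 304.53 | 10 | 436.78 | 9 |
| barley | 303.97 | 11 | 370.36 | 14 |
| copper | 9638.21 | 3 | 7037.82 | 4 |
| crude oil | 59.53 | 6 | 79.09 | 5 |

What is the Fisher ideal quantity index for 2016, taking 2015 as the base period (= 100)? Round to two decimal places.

126.44

Laspeyres component (base-period weights):
ΣP(2015)Q(2016) = 568.58×1 + 304.53×9 + 303.97×14 + 9638.21×4 + 59.53×5 = 568.58 + 2740.77 + 4255.58 + 38552.84 + 297.65 = 46415.42
ΣP(2015)Q(2015) = 568.58×1 + 304.53×10 + 303.97×11 + 9638.21×3 + 59.53×6 = 568.58 + 3045.3 + 3343.67 + 28914.63 + 357.18 = 36229.36
L = 46415.42 / 36229.36 × 100 = 128.1155
Paasche component (current-period weights):
ΣP(2016)Q(2016) = 768.87×1 + 436.78×9 + 370.36×14 + 7037.82×4 + 79.09×5 = 768.87 + 3931.02 + 5185.04 + 28151.28 + 395.45 = 38431.66
ΣP(2016)Q(2015) = 768.87×1 + 436.78×10 + 370.36×11 + 7037.82×3 + 79.09×6 = 768.87 + 4367.8 + 4073.96 + 21113.46 + 474.54 = 30798.63
P = 38431.66 / 30798.63 × 100 = 124.7837
Fisher = √(L × P) = √(128.1155 × 124.7837) = 126.4386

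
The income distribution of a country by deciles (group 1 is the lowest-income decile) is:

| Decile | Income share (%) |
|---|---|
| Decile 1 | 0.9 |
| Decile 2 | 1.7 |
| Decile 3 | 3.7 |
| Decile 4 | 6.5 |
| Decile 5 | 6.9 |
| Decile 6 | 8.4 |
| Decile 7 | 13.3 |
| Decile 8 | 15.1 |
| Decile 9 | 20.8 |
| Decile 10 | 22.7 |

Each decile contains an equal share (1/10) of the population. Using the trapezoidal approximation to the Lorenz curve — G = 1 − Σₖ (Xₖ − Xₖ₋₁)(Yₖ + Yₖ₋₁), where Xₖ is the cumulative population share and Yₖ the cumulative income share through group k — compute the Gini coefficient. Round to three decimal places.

0.409

Cumulative income shares Yₖ: 0.0090, 0.0260, 0.0630, 0.1280, 0.1970, 0.2810, 0.4140, 0.5650, 0.7730, 1.0000
Σ (Xₖ−Xₖ₋₁)(Yₖ+Yₖ₋₁) = (1/10)(0.0090+0.0000) + (1/10)(0.0260+0.0090) + (1/10)(0.0630+0.0260) + (1/10)(0.1280+0.0630) + (1/10)(0.1970+0.1280) + (1/10)(0.2810+0.1970) + (1/10)(0.4140+0.2810) + (1/10)(0.5650+0.4140) + (1/10)(0.7730+0.5650) + (1/10)(1.0000+0.7730)
  = 0.0009 + 0.0035 + 0.0089 + 0.0191 + 0.0325 + 0.0478 + 0.0695 + 0.0979 + 0.1338 + 0.1773 = 0.5912
G = 1 − 0.5912 = 0.4088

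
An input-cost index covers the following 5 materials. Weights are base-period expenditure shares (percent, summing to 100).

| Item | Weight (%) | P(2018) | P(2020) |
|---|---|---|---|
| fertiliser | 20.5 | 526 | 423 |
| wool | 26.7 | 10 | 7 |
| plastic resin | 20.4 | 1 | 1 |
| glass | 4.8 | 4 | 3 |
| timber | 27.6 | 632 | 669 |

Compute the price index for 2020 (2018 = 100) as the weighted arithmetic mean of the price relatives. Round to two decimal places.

88.39

fertiliser: 20.5 × (423/526) = 20.5 × 0.804183 = 16.4857
wool: 26.7 × (7/10) = 26.7 × 0.700000 = 18.6900
plastic resin: 20.4 × (1/1) = 20.4 × 1.000000 = 20.4000
glass: 4.8 × (3/4) = 4.8 × 0.750000 = 3.6000
timber: 27.6 × (669/632) = 27.6 × 1.058544 = 29.2158
Index = Σ wᵢ·(p₁ᵢ/p₀ᵢ) = 16.4857 + 18.6900 + 20.4000 + 3.6000 + 29.2158 = 88.3916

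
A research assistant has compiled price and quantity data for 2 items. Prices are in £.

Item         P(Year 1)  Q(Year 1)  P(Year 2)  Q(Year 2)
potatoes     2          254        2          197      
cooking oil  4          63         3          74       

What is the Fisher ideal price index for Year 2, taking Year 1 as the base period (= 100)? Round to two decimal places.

Laspeyres component (base-period weights):
ΣP(Year 2)Q(Year 1) = 2×254 + 3×63 = 508 + 189 = 697
ΣP(Year 1)Q(Year 1) = 2×254 + 4×63 = 508 + 252 = 760
L = 697 / 760 × 100 = 91.7105
Paasche component (current-period weights):
ΣP(Year 2)Q(Year 2) = 2×197 + 3×74 = 394 + 222 = 616
ΣP(Year 1)Q(Year 2) = 2×197 + 4×74 = 394 + 296 = 690
P = 616 / 690 × 100 = 89.2754
Fisher = √(L × P) = √(91.7105 × 89.2754) = 90.4848

90.48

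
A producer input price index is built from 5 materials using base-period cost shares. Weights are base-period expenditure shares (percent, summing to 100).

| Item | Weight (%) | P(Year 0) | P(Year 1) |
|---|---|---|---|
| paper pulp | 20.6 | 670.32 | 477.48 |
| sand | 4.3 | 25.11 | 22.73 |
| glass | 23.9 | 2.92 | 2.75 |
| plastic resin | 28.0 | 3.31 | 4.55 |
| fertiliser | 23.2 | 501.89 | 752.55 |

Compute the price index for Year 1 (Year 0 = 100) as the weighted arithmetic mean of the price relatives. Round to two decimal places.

paper pulp: 20.6 × (477.48/670.32) = 20.6 × 0.712317 = 14.6737
sand: 4.3 × (22.73/25.11) = 4.3 × 0.905217 = 3.8924
glass: 23.9 × (2.75/2.92) = 23.9 × 0.941781 = 22.5086
plastic resin: 28.0 × (4.55/3.31) = 28.0 × 1.374622 = 38.4894
fertiliser: 23.2 × (752.55/501.89) = 23.2 × 1.499432 = 34.7868
Index = Σ wᵢ·(p₁ᵢ/p₀ᵢ) = 14.6737 + 3.8924 + 22.5086 + 38.4894 + 34.7868 = 114.3510

114.35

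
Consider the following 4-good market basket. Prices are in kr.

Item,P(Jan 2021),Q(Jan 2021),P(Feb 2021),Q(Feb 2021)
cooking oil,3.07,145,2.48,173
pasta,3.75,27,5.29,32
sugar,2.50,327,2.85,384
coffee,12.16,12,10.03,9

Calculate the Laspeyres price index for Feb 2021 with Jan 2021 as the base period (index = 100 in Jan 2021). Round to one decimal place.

Laspeyres price index uses base-period quantities as weights.
ΣP(Feb 2021)·Q(Jan 2021) = 2.48×145 + 5.29×27 + 2.85×327 + 10.03×12 = 359.6 + 142.83 + 931.95 + 120.36 = 1554.74
ΣP(Jan 2021)·Q(Jan 2021) = 3.07×145 + 3.75×27 + 2.50×327 + 12.16×12 = 445.15 + 101.25 + 817.5 + 145.92 = 1509.82
Index = 1554.74 / 1509.82 × 100 = 102.9752

103.0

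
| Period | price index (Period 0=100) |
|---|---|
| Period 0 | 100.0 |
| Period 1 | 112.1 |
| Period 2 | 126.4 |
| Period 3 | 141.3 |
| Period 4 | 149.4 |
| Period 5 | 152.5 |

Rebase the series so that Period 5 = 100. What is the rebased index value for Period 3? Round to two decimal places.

92.66

Rebased(Period 3) = 141.3 / 152.5 × 100 = 92.6557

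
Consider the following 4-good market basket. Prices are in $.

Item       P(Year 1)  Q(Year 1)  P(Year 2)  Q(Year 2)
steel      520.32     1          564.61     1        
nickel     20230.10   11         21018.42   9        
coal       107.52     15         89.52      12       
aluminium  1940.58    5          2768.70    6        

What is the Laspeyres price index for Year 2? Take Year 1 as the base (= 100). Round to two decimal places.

Laspeyres price index uses base-period quantities as weights.
ΣP(Year 2)·Q(Year 1) = 564.61×1 + 21018.42×11 + 89.52×15 + 2768.70×5 = 564.61 + 231202.62 + 1342.8 + 13843.5 = 246953.53
ΣP(Year 1)·Q(Year 1) = 520.32×1 + 20230.10×11 + 107.52×15 + 1940.58×5 = 520.32 + 222531.1 + 1612.8 + 9702.9 = 234367.12
Index = 246953.53 / 234367.12 × 100 = 105.3704

105.37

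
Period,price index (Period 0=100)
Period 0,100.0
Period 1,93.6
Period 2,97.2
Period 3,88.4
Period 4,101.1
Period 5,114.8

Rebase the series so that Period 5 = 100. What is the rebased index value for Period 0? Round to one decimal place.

Rebased(Period 0) = 100.0 / 114.8 × 100 = 87.1080

87.1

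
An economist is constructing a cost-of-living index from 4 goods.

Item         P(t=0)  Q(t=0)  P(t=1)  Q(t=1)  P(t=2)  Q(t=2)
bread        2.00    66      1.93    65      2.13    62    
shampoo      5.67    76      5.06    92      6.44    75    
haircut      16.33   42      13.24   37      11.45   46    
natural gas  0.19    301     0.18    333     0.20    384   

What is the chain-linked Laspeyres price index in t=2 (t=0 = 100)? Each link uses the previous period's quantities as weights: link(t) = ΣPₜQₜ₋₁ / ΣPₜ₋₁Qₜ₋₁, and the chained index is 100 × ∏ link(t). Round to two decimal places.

91.98

Link t=0→t=1:
ΣP(t=1)Q(t=0) = 1.93×66 + 5.06×76 + 13.24×42 + 0.18×301 = 127.38 + 384.56 + 556.08 + 54.18 = 1122.2
ΣP(t=0)Q(t=0) = 2.00×66 + 5.67×76 + 16.33×42 + 0.19×301 = 132 + 430.92 + 685.86 + 57.19 = 1305.97
link = 1122.2/1305.97 = 0.859285
Link t=1→t=2:
ΣP(t=2)Q(t=1) = 2.13×65 + 6.44×92 + 11.45×37 + 0.20×333 = 138.45 + 592.48 + 423.65 + 66.6 = 1221.18
ΣP(t=1)Q(t=1) = 1.93×65 + 5.06×92 + 13.24×37 + 0.18×333 = 125.45 + 465.52 + 489.88 + 59.94 = 1140.79
link = 1221.18/1140.79 = 1.070469
Chained index = 100 × 0.859285 × 1.070469 = 91.9837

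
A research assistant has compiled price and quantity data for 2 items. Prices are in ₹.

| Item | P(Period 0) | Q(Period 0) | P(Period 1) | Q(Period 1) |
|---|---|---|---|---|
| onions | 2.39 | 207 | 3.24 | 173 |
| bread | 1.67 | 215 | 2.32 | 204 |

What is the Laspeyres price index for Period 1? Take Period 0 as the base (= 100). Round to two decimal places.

136.98

Laspeyres price index uses base-period quantities as weights.
ΣP(Period 1)·Q(Period 0) = 3.24×207 + 2.32×215 = 670.68 + 498.8 = 1169.48
ΣP(Period 0)·Q(Period 0) = 2.39×207 + 1.67×215 = 494.73 + 359.05 = 853.78
Index = 1169.48 / 853.78 × 100 = 136.9767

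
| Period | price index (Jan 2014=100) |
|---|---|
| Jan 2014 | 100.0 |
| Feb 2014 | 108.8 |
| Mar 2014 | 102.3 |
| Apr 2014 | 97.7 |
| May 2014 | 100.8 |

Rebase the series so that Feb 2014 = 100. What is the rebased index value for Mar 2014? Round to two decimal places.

94.03

Rebased(Mar 2014) = 102.3 / 108.8 × 100 = 94.0257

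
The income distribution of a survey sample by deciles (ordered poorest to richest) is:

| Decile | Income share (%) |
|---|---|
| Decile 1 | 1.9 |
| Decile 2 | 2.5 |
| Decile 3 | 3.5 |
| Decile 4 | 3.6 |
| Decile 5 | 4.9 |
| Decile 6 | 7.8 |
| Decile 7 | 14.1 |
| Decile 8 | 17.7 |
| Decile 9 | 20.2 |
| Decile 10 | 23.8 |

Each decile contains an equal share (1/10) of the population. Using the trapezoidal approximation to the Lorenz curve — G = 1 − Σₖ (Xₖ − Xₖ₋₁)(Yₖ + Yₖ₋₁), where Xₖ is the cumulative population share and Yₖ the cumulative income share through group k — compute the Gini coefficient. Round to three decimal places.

Cumulative income shares Yₖ: 0.0190, 0.0440, 0.0790, 0.1150, 0.1640, 0.2420, 0.3830, 0.5600, 0.7620, 1.0000
Σ (Xₖ−Xₖ₋₁)(Yₖ+Yₖ₋₁) = (1/10)(0.0190+0.0000) + (1/10)(0.0440+0.0190) + (1/10)(0.0790+0.0440) + (1/10)(0.1150+0.0790) + (1/10)(0.1640+0.1150) + (1/10)(0.2420+0.1640) + (1/10)(0.3830+0.2420) + (1/10)(0.5600+0.3830) + (1/10)(0.7620+0.5600) + (1/10)(1.0000+0.7620)
  = 0.0019 + 0.0063 + 0.0123 + 0.0194 + 0.0279 + 0.0406 + 0.0625 + 0.0943 + 0.1322 + 0.1762 = 0.5736
G = 1 − 0.5736 = 0.4264

0.426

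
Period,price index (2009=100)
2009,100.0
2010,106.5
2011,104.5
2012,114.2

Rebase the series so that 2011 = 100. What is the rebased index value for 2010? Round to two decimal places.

Rebased(2010) = 106.5 / 104.5 × 100 = 101.9139

101.91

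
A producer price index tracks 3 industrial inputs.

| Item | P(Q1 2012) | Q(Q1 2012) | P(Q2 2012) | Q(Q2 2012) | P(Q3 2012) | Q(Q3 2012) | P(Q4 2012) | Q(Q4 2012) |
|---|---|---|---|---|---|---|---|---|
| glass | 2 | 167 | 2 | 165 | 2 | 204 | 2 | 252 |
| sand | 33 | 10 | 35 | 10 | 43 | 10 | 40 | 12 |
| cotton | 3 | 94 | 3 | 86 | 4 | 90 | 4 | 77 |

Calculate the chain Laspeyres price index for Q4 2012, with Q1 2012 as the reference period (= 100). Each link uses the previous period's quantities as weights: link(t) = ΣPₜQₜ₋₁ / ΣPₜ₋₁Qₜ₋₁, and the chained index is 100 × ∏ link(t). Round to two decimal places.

117.18

Link Q1 2012→Q2 2012:
ΣP(Q2 2012)Q(Q1 2012) = 2×167 + 35×10 + 3×94 = 334 + 350 + 282 = 966
ΣP(Q1 2012)Q(Q1 2012) = 2×167 + 33×10 + 3×94 = 334 + 330 + 282 = 946
link = 966/946 = 1.021142
Link Q2 2012→Q3 2012:
ΣP(Q3 2012)Q(Q2 2012) = 2×165 + 43×10 + 4×86 = 330 + 430 + 344 = 1104
ΣP(Q2 2012)Q(Q2 2012) = 2×165 + 35×10 + 3×86 = 330 + 350 + 258 = 938
link = 1104/938 = 1.176972
Link Q3 2012→Q4 2012:
ΣP(Q4 2012)Q(Q3 2012) = 2×204 + 40×10 + 4×90 = 408 + 400 + 360 = 1168
ΣP(Q3 2012)Q(Q3 2012) = 2×204 + 43×10 + 4×90 = 408 + 430 + 360 = 1198
link = 1168/1198 = 0.974958
Chained index = 100 × 1.021142 × 1.176972 × 0.974958 = 117.1759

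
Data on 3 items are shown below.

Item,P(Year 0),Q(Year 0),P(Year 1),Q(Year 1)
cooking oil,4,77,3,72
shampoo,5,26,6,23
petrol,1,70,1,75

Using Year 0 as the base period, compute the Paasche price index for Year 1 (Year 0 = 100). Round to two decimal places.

Paasche price index uses current-period quantities as weights.
ΣP(Year 1)·Q(Year 1) = 3×72 + 6×23 + 1×75 = 216 + 138 + 75 = 429
ΣP(Year 0)·Q(Year 1) = 4×72 + 5×23 + 1×75 = 288 + 115 + 75 = 478
Index = 429 / 478 × 100 = 89.7490

89.75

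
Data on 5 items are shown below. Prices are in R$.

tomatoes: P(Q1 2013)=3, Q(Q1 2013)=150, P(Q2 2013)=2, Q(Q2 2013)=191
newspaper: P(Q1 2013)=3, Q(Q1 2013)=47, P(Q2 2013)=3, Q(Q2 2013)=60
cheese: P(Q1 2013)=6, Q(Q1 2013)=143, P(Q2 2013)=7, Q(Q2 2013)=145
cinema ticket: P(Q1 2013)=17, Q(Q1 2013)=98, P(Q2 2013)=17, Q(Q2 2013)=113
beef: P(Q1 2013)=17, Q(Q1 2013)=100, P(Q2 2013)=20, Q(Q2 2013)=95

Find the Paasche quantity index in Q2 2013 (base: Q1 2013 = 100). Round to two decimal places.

Paasche quantity index uses current-period prices as weights.
ΣP(Q2 2013)·Q(Q2 2013) = 2×191 + 3×60 + 7×145 + 17×113 + 20×95 = 382 + 180 + 1015 + 1921 + 1900 = 5398
ΣP(Q2 2013)·Q(Q1 2013) = 2×150 + 3×47 + 7×143 + 17×98 + 20×100 = 300 + 141 + 1001 + 1666 + 2000 = 5108
Index = 5398 / 5108 × 100 = 105.6774

105.68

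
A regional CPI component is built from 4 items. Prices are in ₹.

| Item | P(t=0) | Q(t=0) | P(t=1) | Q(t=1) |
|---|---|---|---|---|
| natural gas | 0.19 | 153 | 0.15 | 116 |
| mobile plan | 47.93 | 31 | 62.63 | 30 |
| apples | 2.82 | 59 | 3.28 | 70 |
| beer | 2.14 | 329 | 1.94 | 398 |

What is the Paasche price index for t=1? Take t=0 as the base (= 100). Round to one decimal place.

Paasche price index uses current-period quantities as weights.
ΣP(t=1)·Q(t=1) = 0.15×116 + 62.63×30 + 3.28×70 + 1.94×398 = 17.4 + 1878.9 + 229.6 + 772.12 = 2898.02
ΣP(t=0)·Q(t=1) = 0.19×116 + 47.93×30 + 2.82×70 + 2.14×398 = 22.04 + 1437.9 + 197.4 + 851.72 = 2509.06
Index = 2898.02 / 2509.06 × 100 = 115.5022

115.5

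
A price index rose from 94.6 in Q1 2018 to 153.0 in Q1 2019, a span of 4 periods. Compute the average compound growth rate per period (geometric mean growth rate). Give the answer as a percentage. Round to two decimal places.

Growth factor = (153.0/94.6)^(1/4) = (1.617336)^(1/4) = 1.127717
Growth rate = 1.127717 − 1 = 0.127717 = 12.7717%

12.77%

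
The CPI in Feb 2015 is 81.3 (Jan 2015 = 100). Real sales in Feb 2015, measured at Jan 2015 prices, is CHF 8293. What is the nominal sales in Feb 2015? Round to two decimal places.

6742.21

Nominal = Real × (Index/100) = 8293 × (81.3/100)
        = 8293 × 0.813 = 6742.2090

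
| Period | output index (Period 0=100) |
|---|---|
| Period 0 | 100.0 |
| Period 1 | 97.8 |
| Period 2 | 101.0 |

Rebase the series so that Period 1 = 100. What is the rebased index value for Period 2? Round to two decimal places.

Rebased(Period 2) = 101.0 / 97.8 × 100 = 103.2720

103.27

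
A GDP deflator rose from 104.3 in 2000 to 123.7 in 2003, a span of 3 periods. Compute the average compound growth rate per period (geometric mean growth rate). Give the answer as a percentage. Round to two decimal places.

Growth factor = (123.7/104.3)^(1/3) = (1.186002)^(1/3) = 1.058510
Growth rate = 1.058510 − 1 = 0.058510 = 5.8510%

5.85%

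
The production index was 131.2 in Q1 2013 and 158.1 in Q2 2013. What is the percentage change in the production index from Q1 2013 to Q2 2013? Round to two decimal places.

Change = (158.1 − 131.2) / 131.2 × 100
       = 26.9 / 131.2 × 100 = 20.5030%

20.50%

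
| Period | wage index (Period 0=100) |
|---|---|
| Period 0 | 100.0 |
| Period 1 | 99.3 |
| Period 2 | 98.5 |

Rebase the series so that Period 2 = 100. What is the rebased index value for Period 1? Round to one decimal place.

100.8

Rebased(Period 1) = 99.3 / 98.5 × 100 = 100.8122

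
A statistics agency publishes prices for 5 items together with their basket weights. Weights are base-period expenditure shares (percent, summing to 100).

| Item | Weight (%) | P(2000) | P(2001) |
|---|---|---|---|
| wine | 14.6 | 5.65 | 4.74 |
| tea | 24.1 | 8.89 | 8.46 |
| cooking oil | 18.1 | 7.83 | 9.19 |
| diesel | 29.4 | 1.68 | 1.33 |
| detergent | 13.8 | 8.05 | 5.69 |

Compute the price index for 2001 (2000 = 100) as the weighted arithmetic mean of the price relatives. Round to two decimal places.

89.46

wine: 14.6 × (4.74/5.65) = 14.6 × 0.838938 = 12.2485
tea: 24.1 × (8.46/8.89) = 24.1 × 0.951631 = 22.9343
cooking oil: 18.1 × (9.19/7.83) = 18.1 × 1.173691 = 21.2438
diesel: 29.4 × (1.33/1.68) = 29.4 × 0.791667 = 23.2750
detergent: 13.8 × (5.69/8.05) = 13.8 × 0.706832 = 9.7543
Index = Σ wᵢ·(p₁ᵢ/p₀ᵢ) = 12.2485 + 22.9343 + 21.2438 + 23.2750 + 9.7543 = 89.4559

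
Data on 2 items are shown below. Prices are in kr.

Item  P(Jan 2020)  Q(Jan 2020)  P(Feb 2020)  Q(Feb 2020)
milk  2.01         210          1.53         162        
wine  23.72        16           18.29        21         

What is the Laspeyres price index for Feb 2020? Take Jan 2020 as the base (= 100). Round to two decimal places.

Laspeyres price index uses base-period quantities as weights.
ΣP(Feb 2020)·Q(Jan 2020) = 1.53×210 + 18.29×16 = 321.3 + 292.64 = 613.94
ΣP(Jan 2020)·Q(Jan 2020) = 2.01×210 + 23.72×16 = 422.1 + 379.52 = 801.62
Index = 613.94 / 801.62 × 100 = 76.5874

76.59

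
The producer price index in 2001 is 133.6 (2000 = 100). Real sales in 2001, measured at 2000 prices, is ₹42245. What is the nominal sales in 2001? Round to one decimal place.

Nominal = Real × (Index/100) = 42245 × (133.6/100)
        = 42245 × 1.336 = 56439.3200

56439.3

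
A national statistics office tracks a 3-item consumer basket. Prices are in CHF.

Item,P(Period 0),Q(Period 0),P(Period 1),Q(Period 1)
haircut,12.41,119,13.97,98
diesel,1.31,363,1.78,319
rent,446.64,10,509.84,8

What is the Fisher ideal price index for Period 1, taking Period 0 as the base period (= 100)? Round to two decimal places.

115.46

Laspeyres component (base-period weights):
ΣP(Period 1)Q(Period 0) = 13.97×119 + 1.78×363 + 509.84×10 = 1662.43 + 646.14 + 5098.4 = 7406.97
ΣP(Period 0)Q(Period 0) = 12.41×119 + 1.31×363 + 446.64×10 = 1476.79 + 475.53 + 4466.4 = 6418.72
L = 7406.97 / 6418.72 × 100 = 115.3964
Paasche component (current-period weights):
ΣP(Period 1)Q(Period 1) = 13.97×98 + 1.78×319 + 509.84×8 = 1369.06 + 567.82 + 4078.72 = 6015.6
ΣP(Period 0)Q(Period 1) = 12.41×98 + 1.31×319 + 446.64×8 = 1216.18 + 417.89 + 3573.12 = 5207.19
P = 6015.6 / 5207.19 × 100 = 115.5249
Fisher = √(L × P) = √(115.3964 × 115.5249) = 115.4606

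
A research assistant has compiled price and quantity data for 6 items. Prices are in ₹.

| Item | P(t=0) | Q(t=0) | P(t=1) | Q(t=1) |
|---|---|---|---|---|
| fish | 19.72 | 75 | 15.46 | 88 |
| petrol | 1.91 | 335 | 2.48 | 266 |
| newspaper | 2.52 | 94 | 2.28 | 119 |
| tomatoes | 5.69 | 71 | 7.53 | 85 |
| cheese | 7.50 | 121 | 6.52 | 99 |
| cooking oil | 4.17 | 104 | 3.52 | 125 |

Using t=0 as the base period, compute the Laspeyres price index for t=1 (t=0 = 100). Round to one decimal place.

95.0

Laspeyres price index uses base-period quantities as weights.
ΣP(t=1)·Q(t=0) = 15.46×75 + 2.48×335 + 2.28×94 + 7.53×71 + 6.52×121 + 3.52×104 = 1159.5 + 830.8 + 214.32 + 534.63 + 788.92 + 366.08 = 3894.25
ΣP(t=0)·Q(t=0) = 19.72×75 + 1.91×335 + 2.52×94 + 5.69×71 + 7.50×121 + 4.17×104 = 1479 + 639.85 + 236.88 + 403.99 + 907.5 + 433.68 = 4100.9
Index = 3894.25 / 4100.9 × 100 = 94.9609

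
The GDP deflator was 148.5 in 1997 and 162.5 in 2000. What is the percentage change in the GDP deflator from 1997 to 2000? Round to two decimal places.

9.43%

Change = (162.5 − 148.5) / 148.5 × 100
       = 14.0 / 148.5 × 100 = 9.4276%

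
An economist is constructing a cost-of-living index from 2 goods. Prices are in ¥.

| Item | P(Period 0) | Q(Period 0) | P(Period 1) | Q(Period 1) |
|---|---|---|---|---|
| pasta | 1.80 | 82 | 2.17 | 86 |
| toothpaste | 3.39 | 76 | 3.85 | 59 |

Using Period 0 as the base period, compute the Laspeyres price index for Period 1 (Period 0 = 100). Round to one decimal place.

Laspeyres price index uses base-period quantities as weights.
ΣP(Period 1)·Q(Period 0) = 2.17×82 + 3.85×76 = 177.94 + 292.6 = 470.54
ΣP(Period 0)·Q(Period 0) = 1.80×82 + 3.39×76 = 147.6 + 257.64 = 405.24
Index = 470.54 / 405.24 × 100 = 116.1139

116.1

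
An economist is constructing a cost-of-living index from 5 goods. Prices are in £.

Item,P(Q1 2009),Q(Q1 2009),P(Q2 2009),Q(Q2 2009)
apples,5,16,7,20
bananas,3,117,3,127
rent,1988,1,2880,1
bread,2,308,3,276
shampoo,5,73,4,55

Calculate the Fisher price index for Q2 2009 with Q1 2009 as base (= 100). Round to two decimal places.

134.53

Laspeyres component (base-period weights):
ΣP(Q2 2009)Q(Q1 2009) = 7×16 + 3×117 + 2880×1 + 3×308 + 4×73 = 112 + 351 + 2880 + 924 + 292 = 4559
ΣP(Q1 2009)Q(Q1 2009) = 5×16 + 3×117 + 1988×1 + 2×308 + 5×73 = 80 + 351 + 1988 + 616 + 365 = 3400
L = 4559 / 3400 × 100 = 134.0882
Paasche component (current-period weights):
ΣP(Q2 2009)Q(Q2 2009) = 7×20 + 3×127 + 2880×1 + 3×276 + 4×55 = 140 + 381 + 2880 + 828 + 220 = 4449
ΣP(Q1 2009)Q(Q2 2009) = 5×20 + 3×127 + 1988×1 + 2×276 + 5×55 = 100 + 381 + 1988 + 552 + 275 = 3296
P = 4449 / 3296 × 100 = 134.9818
Fisher = √(L × P) = √(134.0882 × 134.9818) = 134.5343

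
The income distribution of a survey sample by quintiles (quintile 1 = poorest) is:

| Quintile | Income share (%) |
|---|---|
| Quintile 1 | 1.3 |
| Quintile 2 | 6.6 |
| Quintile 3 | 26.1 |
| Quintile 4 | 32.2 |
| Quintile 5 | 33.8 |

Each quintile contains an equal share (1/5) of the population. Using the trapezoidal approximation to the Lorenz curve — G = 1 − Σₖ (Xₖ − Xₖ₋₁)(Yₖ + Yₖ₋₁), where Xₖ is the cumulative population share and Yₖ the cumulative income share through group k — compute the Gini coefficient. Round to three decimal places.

Cumulative income shares Yₖ: 0.0130, 0.0790, 0.3400, 0.6620, 1.0000
Σ (Xₖ−Xₖ₋₁)(Yₖ+Yₖ₋₁) = (1/5)(0.0130+0.0000) + (1/5)(0.0790+0.0130) + (1/5)(0.3400+0.0790) + (1/5)(0.6620+0.3400) + (1/5)(1.0000+0.6620)
  = 0.0026 + 0.0184 + 0.0838 + 0.2004 + 0.3324 = 0.6376
G = 1 − 0.6376 = 0.3624

0.362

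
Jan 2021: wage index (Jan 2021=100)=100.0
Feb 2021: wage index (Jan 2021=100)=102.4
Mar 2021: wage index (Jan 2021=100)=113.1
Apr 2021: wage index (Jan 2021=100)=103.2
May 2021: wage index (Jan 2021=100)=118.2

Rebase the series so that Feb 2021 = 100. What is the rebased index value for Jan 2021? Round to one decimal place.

97.7

Rebased(Jan 2021) = 100.0 / 102.4 × 100 = 97.6562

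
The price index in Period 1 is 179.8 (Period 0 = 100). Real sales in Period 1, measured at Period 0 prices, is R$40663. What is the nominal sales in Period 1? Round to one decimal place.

Nominal = Real × (Index/100) = 40663 × (179.8/100)
        = 40663 × 1.798 = 73112.0740

73112.1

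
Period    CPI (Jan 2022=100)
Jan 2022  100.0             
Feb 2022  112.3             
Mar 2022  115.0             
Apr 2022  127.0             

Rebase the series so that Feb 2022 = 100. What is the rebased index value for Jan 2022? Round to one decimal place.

89.0

Rebased(Jan 2022) = 100.0 / 112.3 × 100 = 89.0472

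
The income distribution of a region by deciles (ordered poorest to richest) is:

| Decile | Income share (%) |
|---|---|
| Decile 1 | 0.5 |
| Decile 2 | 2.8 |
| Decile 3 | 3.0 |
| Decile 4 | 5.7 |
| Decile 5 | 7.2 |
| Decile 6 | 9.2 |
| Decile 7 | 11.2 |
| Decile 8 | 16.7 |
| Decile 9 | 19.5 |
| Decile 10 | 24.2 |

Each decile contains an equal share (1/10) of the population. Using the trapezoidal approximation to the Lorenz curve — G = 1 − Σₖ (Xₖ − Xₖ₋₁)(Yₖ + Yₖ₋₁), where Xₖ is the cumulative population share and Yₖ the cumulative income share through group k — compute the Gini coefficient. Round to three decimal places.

0.417

Cumulative income shares Yₖ: 0.0050, 0.0330, 0.0630, 0.1200, 0.1920, 0.2840, 0.3960, 0.5630, 0.7580, 1.0000
Σ (Xₖ−Xₖ₋₁)(Yₖ+Yₖ₋₁) = (1/10)(0.0050+0.0000) + (1/10)(0.0330+0.0050) + (1/10)(0.0630+0.0330) + (1/10)(0.1200+0.0630) + (1/10)(0.1920+0.1200) + (1/10)(0.2840+0.1920) + (1/10)(0.3960+0.2840) + (1/10)(0.5630+0.3960) + (1/10)(0.7580+0.5630) + (1/10)(1.0000+0.7580)
  = 0.0005 + 0.0038 + 0.0096 + 0.0183 + 0.0312 + 0.0476 + 0.0680 + 0.0959 + 0.1321 + 0.1758 = 0.5828
G = 1 − 0.5828 = 0.4172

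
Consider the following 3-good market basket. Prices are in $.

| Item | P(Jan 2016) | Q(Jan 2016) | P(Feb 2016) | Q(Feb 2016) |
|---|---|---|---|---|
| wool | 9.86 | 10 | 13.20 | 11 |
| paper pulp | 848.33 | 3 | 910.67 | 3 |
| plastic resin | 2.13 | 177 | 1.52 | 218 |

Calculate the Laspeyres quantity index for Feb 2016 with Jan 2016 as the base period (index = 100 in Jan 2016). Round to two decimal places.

103.22

Laspeyres quantity index uses base-period prices as weights.
ΣP(Jan 2016)·Q(Feb 2016) = 9.86×11 + 848.33×3 + 2.13×218 = 108.46 + 2544.99 + 464.34 = 3117.79
ΣP(Jan 2016)·Q(Jan 2016) = 9.86×10 + 848.33×3 + 2.13×177 = 98.6 + 2544.99 + 377.01 = 3020.6
Index = 3117.79 / 3020.6 × 100 = 103.2176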